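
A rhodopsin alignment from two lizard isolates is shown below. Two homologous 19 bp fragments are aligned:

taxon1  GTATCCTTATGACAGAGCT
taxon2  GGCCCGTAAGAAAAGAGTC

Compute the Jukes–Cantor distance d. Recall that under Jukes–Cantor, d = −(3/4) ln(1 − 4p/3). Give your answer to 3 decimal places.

0.907

The sequences differ at 10 of 19 sites (2, 3, 4, 6, 8, 10, 11, 13, 18, 19), so p = 10/19 ≈ 0.526316.
d = −(3/4) ln(1 − 4p/3) = −0.75 ln(1 − 0.701755) = −0.75 ln(0.298245)
  = −0.75 × (-1.209840) = 0.907380 substitutions/site.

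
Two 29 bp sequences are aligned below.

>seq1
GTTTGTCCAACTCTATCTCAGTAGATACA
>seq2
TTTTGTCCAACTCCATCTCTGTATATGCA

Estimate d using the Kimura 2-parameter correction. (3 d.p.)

0.196

Of 29 sites, 2 differences are transitions and 3 are transversions, so P = 2/29 ≈ 0.068966 and Q = 3/29 ≈ 0.103448.
Under the Kimura two-parameter model, d = −½ ln(1 − 2P − Q) − ¼ ln(1 − 2Q).
1 − 2P − Q = 0.75862, giving −½ ln(0.75862) = 0.138127.
1 − 2Q = 0.793104, giving −¼ ln(0.793104) = 0.057950.
d = 0.138127 + 0.057950 = 0.196077.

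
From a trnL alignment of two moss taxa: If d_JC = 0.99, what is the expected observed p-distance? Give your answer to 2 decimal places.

p = (3/4)(1 − e^(−4d/3)) = 0.75 × (1 − e^(-1.32)) = 0.75 × (1 − 0.267135) = 0.549649.

0.55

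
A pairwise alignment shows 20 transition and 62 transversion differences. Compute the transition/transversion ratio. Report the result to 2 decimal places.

0.32

R = 20/62 = 0.322580… ≈ 0.32 (to 2 d.p.).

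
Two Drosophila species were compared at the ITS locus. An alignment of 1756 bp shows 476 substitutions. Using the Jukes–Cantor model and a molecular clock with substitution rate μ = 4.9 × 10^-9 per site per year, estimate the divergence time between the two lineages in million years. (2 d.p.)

34.33

p = 476/1756 ≈ 0.271071.
d = −(3/4) ln(1 − 4p/3) = −0.75 ln(1 − 0.361428) = −0.75 ln(0.638572)
  = −0.75 × (-0.448521) = 0.336391 substitutions/site.
Under a molecular clock d = 2μt, so t = d/(2μ) = 0.336391 / (2 × 4.9 × 10^-9) = 34.33 million years.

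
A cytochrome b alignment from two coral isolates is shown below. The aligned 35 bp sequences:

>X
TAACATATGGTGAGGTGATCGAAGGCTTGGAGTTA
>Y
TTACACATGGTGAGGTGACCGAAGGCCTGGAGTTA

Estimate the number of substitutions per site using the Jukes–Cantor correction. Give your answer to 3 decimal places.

0.124

The sequences differ at 4 of 35 sites (2, 6, 19, 27), so p = 4/35 ≈ 0.114286.
d = −(3/4) ln(1 − 4p/3) = −0.75 ln(1 − 0.152381) = −0.75 ln(0.847619)
  = −0.75 × (-0.165324) = 0.123993 substitutions/site.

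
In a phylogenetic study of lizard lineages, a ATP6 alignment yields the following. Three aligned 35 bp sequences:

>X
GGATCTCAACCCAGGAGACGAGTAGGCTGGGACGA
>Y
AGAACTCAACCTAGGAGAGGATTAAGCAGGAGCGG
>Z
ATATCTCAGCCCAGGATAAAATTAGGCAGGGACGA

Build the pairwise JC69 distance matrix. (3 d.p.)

d(X,Y) = 0.360, d(X,Z) = 0.273, d(Y,Z) = 0.407

X–Y: 10/35 sites differ → p ≈ 0.285714, d = −0.75 ln(1 − 0.380952) = 0.359679 ≈ 0.360.
X–Z: 8/35 sites differ → p ≈ 0.228571, d = −0.75 ln(1 − 0.304761) = 0.272625 ≈ 0.273.
Y–Z: 11/35 sites differ → p ≈ 0.314286, d = −0.75 ln(1 − 0.419048) = 0.407315 ≈ 0.407.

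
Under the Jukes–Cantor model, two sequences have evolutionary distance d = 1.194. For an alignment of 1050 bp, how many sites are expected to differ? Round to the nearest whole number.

627

Invert JC69: p = (3/4)(1 − e^(−4d/3)) = 0.75 × (1 − e^(-1.592)) = 0.75 × (1 − 0.203518) = 0.597362.
Expected differing sites = pL ≈ 0.597362 × 1050 = 627.2301 ≈ 627.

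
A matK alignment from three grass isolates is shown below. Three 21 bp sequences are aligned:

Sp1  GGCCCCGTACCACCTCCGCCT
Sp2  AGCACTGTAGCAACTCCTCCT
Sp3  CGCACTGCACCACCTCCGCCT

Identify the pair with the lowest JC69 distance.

Sp1 and Sp3

Sp1–Sp2: 6/21 differ, p = 0.286, d = 0.360.
Sp1–Sp3: 4/21 differ, p = 0.190, d = 0.220.
Sp2–Sp3: 5/21 differ, p = 0.238, d = 0.286.
The smallest distance is between Sp1 and Sp3.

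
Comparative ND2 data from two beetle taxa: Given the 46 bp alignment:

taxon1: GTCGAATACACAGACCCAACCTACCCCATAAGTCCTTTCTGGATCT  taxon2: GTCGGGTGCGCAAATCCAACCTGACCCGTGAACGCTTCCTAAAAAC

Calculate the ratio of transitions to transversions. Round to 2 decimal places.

3.75

Transitions are A↔G and C↔T; transversions are all other mismatches.
Transitions: 15. Transversions: 4.
R = 15/4 = 3.75.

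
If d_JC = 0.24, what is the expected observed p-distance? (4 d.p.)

0.2054

p = (3/4)(1 − e^(−4d/3)) = 0.75 × (1 − e^(-0.32)) = 0.75 × (1 − 0.726149) = 0.205388.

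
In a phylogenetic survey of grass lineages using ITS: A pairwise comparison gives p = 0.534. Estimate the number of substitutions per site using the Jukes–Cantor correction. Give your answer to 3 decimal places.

d = −(3/4) ln(1 − 4p/3) = −0.75 ln(1 − 0.712) = −0.75 ln(0.288)
  = −0.75 × (-1.244795) = 0.933596 substitutions/site.

0.934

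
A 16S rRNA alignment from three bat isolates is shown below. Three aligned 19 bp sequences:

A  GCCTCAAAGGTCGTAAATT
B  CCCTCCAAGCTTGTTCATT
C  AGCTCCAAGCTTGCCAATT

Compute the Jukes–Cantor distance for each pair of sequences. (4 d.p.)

d(A,B) = 0.4099, d(A,C) = 0.5068, d(B,C) = 0.3241

A–B: 6/19 sites differ → p ≈ 0.315789, d = −0.75 ln(1 − 0.421052) = 0.409907 ≈ 0.4099.
A–C: 7/19 sites differ → p ≈ 0.368421, d = −0.75 ln(1 − 0.491228) = 0.506816 ≈ 0.5068.
B–C: 5/19 sites differ → p ≈ 0.263158, d = −0.75 ln(1 − 0.350877) = 0.324100 ≈ 0.3241.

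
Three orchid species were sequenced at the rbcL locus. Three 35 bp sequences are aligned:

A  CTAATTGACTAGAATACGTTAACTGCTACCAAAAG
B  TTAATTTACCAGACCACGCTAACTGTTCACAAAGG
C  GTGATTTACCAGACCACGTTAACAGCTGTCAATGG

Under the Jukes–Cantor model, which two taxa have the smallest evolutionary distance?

B and C

A–B: 10/35 differ, p = 0.286, d = 0.360.
A–C: 11/35 differ, p = 0.314, d = 0.407.
B–C: 8/35 differ, p = 0.229, d = 0.273.
The smallest distance is between B and C.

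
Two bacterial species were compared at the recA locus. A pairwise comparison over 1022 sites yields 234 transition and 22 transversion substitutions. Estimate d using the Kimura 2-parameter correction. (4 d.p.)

0.3374

P = 234/1022 ≈ 0.228963 and Q = 22/1022 ≈ 0.021526.
Under the Kimura two-parameter model, d = −½ ln(1 − 2P − Q) − ¼ ln(1 − 2Q).
1 − 2P − Q = 0.520548, giving −½ ln(0.520548) = 0.326437.
1 − 2Q = 0.956948, giving −¼ ln(0.956948) = 0.011002.
d = 0.326437 + 0.011002 = 0.337439.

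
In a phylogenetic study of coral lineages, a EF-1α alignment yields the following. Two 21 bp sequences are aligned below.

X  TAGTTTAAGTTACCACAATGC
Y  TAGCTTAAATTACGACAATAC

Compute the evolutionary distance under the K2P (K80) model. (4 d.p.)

Of 21 sites, 3 differences are transitions and 1 are transversions, so P = 3/21 ≈ 0.142857 and Q = 1/21 ≈ 0.047619.
Under the Kimura two-parameter model, d = −½ ln(1 − 2P − Q) − ¼ ln(1 − 2Q).
1 − 2P − Q = 0.666667, giving −½ ln(0.666667) = 0.202732.
1 − 2Q = 0.904762, giving −¼ ln(0.904762) = 0.025021.
d = 0.202732 + 0.025021 = 0.227753.

0.2278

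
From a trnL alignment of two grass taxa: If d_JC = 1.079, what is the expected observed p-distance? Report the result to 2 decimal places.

p = (3/4)(1 − e^(−4d/3)) = 0.75 × (1 − e^(-1.438667)) = 0.75 × (1 − 0.237244) = 0.572067.

0.57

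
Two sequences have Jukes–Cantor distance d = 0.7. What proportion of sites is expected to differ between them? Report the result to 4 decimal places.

0.4551

p = (3/4)(1 − e^(−4d/3)) = 0.75 × (1 − e^(-0.933333)) = 0.75 × (1 − 0.393241) = 0.455069.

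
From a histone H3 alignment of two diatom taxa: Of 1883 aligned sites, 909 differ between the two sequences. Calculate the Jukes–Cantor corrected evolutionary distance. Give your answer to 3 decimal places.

p = 909/1883 ≈ 0.48274.
d = −(3/4) ln(1 − 4p/3) = −0.75 ln(1 − 0.643653) = −0.75 ln(0.356347)
  = −0.75 × (-1.031850) = 0.773888 substitutions/site.

0.774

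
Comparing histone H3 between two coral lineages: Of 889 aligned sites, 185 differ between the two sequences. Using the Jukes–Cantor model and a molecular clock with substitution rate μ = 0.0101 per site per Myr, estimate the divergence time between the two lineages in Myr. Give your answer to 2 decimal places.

p = 185/889 ≈ 0.208099.
d = −(3/4) ln(1 − 4p/3) = −0.75 ln(1 − 0.277465) = −0.75 ln(0.722535)
  = −0.75 × (-0.324989) = 0.243742 substitutions/site.
Under a molecular clock d = 2μt, so t = d/(2μ) = 0.243742 / (2 × 0.0101) = 12.07 Myr.

12.07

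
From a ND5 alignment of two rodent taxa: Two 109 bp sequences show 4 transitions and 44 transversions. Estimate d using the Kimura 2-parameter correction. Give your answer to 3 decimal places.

P = 4/109 ≈ 0.036697 and Q = 44/109 ≈ 0.40367.
Under the Kimura two-parameter model, d = −½ ln(1 − 2P − Q) − ¼ ln(1 − 2Q).
1 − 2P − Q = 0.522936, giving −½ ln(0.522936) = 0.324148.
1 − 2Q = 0.19266, giving −¼ ln(0.19266) = 0.411707.
d = 0.324148 + 0.411707 = 0.735855.

0.736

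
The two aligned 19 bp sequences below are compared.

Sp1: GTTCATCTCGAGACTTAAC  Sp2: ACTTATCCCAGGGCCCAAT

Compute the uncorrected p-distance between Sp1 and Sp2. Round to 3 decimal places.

The sequences differ at 10 of 19 positions (sites 1, 2, 4, 8, 10, 11, 13, 15, 16, 19).
p = 10/19 = 0.526315… ≈ 0.526 (to 3 d.p.).

0.526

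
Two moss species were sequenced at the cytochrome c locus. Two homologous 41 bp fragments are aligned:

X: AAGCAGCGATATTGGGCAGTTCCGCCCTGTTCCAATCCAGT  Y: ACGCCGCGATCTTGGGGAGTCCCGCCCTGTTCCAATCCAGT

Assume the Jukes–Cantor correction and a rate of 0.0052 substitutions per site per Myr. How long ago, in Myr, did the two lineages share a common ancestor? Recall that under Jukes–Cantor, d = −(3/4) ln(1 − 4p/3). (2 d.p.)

12.80

The sequences differ at 5 of 41 sites (2, 5, 11, 17, 21), so p = 5/41 ≈ 0.121951.
d = −(3/4) ln(1 − 4p/3) = −0.75 ln(1 − 0.162601) = −0.75 ln(0.837399)
  = −0.75 × (-0.177455) = 0.133091 substitutions/site.
Under a molecular clock d = 2μt, so t = d/(2μ) = 0.133091 / (2 × 0.0052) = 12.80 Myr.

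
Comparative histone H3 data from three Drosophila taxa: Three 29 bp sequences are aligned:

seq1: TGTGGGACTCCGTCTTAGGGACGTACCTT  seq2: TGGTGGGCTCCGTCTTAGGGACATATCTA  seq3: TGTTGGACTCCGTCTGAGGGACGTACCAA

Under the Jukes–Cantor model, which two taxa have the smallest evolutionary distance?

seq1–seq2: 6/29 differ, p = 0.207, d = 0.242.
seq1–seq3: 4/29 differ, p = 0.138, d = 0.152.
seq2–seq3: 6/29 differ, p = 0.207, d = 0.242.
The smallest distance is between seq1 and seq3.

seq1 and seq3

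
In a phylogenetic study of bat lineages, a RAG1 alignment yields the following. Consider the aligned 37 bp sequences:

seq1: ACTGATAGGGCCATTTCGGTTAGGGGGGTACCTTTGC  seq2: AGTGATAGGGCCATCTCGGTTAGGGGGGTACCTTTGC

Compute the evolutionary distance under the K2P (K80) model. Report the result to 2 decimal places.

Of 37 sites, 1 differences are transitions and 1 are transversions, so P = 1/37 ≈ 0.027027 and Q = 1/37 ≈ 0.027027.
Under the Kimura two-parameter model, d = −½ ln(1 − 2P − Q) − ¼ ln(1 − 2Q).
1 − 2P − Q = 0.918919, giving −½ ln(0.918919) = 0.042279.
1 − 2Q = 0.945946, giving −¼ ln(0.945946) = 0.013892.
d = 0.042279 + 0.013892 = 0.056171.

0.06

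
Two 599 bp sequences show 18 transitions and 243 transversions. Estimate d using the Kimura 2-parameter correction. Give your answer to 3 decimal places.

P = 18/599 ≈ 0.03005 and Q = 243/599 ≈ 0.405676.
Under the Kimura two-parameter model, d = −½ ln(1 − 2P − Q) − ¼ ln(1 − 2Q).
1 − 2P − Q = 0.534224, giving −½ ln(0.534224) = 0.313470.
1 − 2Q = 0.188648, giving −¼ ln(0.188648) = 0.416968.
d = 0.313470 + 0.416968 = 0.730438.

0.730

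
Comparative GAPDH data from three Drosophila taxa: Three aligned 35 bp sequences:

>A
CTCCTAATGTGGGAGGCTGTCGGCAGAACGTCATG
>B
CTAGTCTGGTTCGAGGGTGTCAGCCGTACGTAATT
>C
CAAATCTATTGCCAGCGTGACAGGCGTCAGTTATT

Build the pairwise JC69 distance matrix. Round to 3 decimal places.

d(A,B) = 0.513, d(A,C) = 1.076, d(B,C) = 0.458

A–B: 13/35 sites differ → p ≈ 0.371429, d = −0.75 ln(1 − 0.495239) = 0.512753 ≈ 0.513.
A–C: 20/35 sites differ → p ≈ 0.571429, d = −0.75 ln(1 − 0.761905) = 1.076314 ≈ 1.076.
B–C: 12/35 sites differ → p ≈ 0.342857, d = −0.75 ln(1 − 0.457143) = 0.458182 ≈ 0.458.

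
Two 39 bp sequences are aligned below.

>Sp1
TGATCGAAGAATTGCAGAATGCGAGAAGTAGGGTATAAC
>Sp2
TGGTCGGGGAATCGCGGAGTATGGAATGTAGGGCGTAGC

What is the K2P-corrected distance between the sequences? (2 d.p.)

Of 39 sites, 13 differences are transitions and 1 are transversions, so P = 13/39 ≈ 0.333333 and Q = 1/39 ≈ 0.025641.
Under the Kimura two-parameter model, d = −½ ln(1 − 2P − Q) − ¼ ln(1 − 2Q).
1 − 2P − Q = 0.307693, giving −½ ln(0.307693) = 0.589326.
1 − 2Q = 0.948718, giving −¼ ln(0.948718) = 0.013161.
d = 0.589326 + 0.013161 = 0.602487.

0.60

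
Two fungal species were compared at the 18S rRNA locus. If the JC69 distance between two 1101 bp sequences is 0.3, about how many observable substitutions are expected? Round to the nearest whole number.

272

Invert JC69: p = (3/4)(1 − e^(−4d/3)) = 0.75 × (1 − e^(-0.4)) = 0.75 × (1 − 0.670320) = 0.247260.
Expected differing sites = pL ≈ 0.247260 × 1101 = 272.23326 ≈ 272.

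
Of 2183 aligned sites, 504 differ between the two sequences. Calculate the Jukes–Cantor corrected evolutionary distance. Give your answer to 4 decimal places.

0.2759

p = 504/2183 ≈ 0.230875.
d = −(3/4) ln(1 − 4p/3) = −0.75 ln(1 − 0.307833) = −0.75 ln(0.692167)
  = −0.75 × (-0.367928) = 0.275946 substitutions/site.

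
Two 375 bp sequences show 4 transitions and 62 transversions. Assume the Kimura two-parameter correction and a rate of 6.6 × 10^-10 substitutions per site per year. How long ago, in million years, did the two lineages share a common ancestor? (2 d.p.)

154.30

P = 4/375 ≈ 0.010667 and Q = 62/375 ≈ 0.165333.
Under the Kimura two-parameter model, d = −½ ln(1 − 2P − Q) − ¼ ln(1 − 2Q).
1 − 2P − Q = 0.813333, giving −½ ln(0.813333) = 0.103307.
1 − 2Q = 0.669334, giving −¼ ln(0.669334) = 0.100368.
d = 0.103307 + 0.100368 = 0.203675.
Under a molecular clock d = 2μt, so t = d/(2μ) = 0.203675 / (2 × 6.6 × 10^-10) = 154.30 million years.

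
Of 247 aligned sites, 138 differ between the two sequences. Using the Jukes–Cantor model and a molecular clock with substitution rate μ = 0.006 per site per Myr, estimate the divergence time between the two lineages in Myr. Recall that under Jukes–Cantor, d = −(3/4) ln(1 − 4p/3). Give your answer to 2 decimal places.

85.39

p = 138/247 ≈ 0.558704.
d = −(3/4) ln(1 − 4p/3) = −0.75 ln(1 − 0.744939) = −0.75 ln(0.255061)
  = −0.75 × (-1.366253) = 1.024690 substitutions/site.
Under a molecular clock d = 2μt, so t = d/(2μ) = 1.024690 / (2 × 0.006) = 85.39 Myr.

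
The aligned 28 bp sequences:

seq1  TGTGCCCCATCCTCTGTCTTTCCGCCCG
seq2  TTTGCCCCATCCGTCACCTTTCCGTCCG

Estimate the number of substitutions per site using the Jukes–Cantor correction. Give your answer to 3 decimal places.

0.304

The sequences differ at 7 of 28 sites (2, 13, 14, 15, 16, 17, 25), so p = 7/28 = 0.25.
d = −(3/4) ln(1 − 4p/3) = −0.75 ln(1 − 0.333333) = −0.75 ln(0.666667)
  = −0.75 × (-0.405465) = 0.304099 substitutions/site.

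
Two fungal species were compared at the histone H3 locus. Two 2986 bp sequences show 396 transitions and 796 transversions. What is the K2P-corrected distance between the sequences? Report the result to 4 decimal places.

0.5699

P = 396/2986 ≈ 0.132619 and Q = 796/2986 ≈ 0.266577.
Under the Kimura two-parameter model, d = −½ ln(1 − 2P − Q) − ¼ ln(1 − 2Q).
1 − 2P − Q = 0.468185, giving −½ ln(0.468185) = 0.379446.
1 − 2Q = 0.466846, giving −¼ ln(0.466846) = 0.190439.
d = 0.379446 + 0.190439 = 0.569885.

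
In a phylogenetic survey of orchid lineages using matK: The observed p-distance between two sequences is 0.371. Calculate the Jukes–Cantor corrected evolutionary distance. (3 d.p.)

d = −(3/4) ln(1 − 4p/3) = −0.75 ln(1 − 0.494667) = −0.75 ln(0.505333)
  = −0.75 × (-0.682538) = 0.511904 substitutions/site.

0.512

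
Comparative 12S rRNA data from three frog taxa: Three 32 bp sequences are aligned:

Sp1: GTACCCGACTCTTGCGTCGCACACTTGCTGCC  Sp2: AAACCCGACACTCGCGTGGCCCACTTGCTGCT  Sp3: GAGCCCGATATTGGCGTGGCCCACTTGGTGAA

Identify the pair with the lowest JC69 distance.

Sp1–Sp2: 7/32 differ, p = 0.219, d = 0.259.
Sp1–Sp3: 11/32 differ, p = 0.344, d = 0.460.
Sp2–Sp3: 8/32 differ, p = 0.250, d = 0.304.
The smallest distance is between Sp1 and Sp2.

Sp1 and Sp2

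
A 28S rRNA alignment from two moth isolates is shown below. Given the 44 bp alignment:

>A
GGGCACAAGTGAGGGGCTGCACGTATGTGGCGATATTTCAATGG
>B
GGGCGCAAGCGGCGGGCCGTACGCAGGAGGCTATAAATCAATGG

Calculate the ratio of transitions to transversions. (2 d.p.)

Transitions are A↔G and C↔T; transversions are all other mismatches.
Transitions: 6. Transversions: 6.
R = 6/6 = 1.00.

1.00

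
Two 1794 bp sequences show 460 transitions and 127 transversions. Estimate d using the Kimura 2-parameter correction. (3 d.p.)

0.476

P = 460/1794 ≈ 0.25641 and Q = 127/1794 ≈ 0.070792.
Under the Kimura two-parameter model, d = −½ ln(1 − 2P − Q) − ¼ ln(1 − 2Q).
1 − 2P − Q = 0.416388, giving −½ ln(0.416388) = 0.438069.
1 − 2Q = 0.858416, giving −¼ ln(0.858416) = 0.038167.
d = 0.438069 + 0.038167 = 0.476236.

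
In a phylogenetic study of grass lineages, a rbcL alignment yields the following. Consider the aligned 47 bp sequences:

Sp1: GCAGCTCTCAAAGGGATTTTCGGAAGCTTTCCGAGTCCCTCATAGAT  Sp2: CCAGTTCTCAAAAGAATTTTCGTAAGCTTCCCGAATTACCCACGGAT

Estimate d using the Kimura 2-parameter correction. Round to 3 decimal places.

Of 47 sites, 9 differences are transitions and 3 are transversions, so P = 9/47 ≈ 0.191489 and Q = 3/47 ≈ 0.06383.
Under the Kimura two-parameter model, d = −½ ln(1 − 2P − Q) − ¼ ln(1 − 2Q).
1 − 2P − Q = 0.553192, giving −½ ln(0.553192) = 0.296025.
1 − 2Q = 0.87234, giving −¼ ln(0.87234) = 0.034144.
d = 0.296025 + 0.034144 = 0.330169.

0.330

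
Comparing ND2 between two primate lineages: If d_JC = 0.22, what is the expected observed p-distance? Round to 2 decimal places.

0.19

p = (3/4)(1 − e^(−4d/3)) = 0.75 × (1 − e^(-0.293333)) = 0.75 × (1 − 0.745774) = 0.190670.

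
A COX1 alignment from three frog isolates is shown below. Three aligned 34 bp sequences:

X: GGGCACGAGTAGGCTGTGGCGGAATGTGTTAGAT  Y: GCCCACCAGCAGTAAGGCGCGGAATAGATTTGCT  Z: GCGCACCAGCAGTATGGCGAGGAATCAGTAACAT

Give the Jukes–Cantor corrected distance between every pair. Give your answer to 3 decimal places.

X–Y: 14/34 sites differ → p ≈ 0.411765, d = −0.75 ln(1 − 0.54902) = 0.597249 ≈ 0.597.
X–Z: 12/34 sites differ → p ≈ 0.352941, d = −0.75 ln(1 − 0.470588) = 0.476991 ≈ 0.477.
Y–Z: 10/34 sites differ → p ≈ 0.294118, d = −0.75 ln(1 − 0.392157) = 0.373379 ≈ 0.373.

d(X,Y) = 0.597, d(X,Z) = 0.477, d(Y,Z) = 0.373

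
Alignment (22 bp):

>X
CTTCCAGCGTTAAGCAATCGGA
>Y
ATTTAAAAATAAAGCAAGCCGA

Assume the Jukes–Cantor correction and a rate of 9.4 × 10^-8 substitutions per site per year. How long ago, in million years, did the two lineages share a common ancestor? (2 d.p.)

3.15

The sequences differ at 9 of 22 sites (1, 4, 5, 7, 8, 9, 11, 18, 20), so p = 9/22 ≈ 0.409091.
d = −(3/4) ln(1 − 4p/3) = −0.75 ln(1 − 0.545455) = −0.75 ln(0.454545)
  = −0.75 × (-0.788458) = 0.591344 substitutions/site.
Under a molecular clock d = 2μt, so t = d/(2μ) = 0.591344 / (2 × 9.4 × 10^-8) = 3.15 million years.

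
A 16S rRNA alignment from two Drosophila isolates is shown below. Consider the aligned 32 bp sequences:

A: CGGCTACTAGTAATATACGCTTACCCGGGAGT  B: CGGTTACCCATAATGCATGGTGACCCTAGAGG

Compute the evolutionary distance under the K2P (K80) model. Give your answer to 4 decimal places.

Of 32 sites, 7 differences are transitions and 5 are transversions, so P = 7/32 = 0.21875 and Q = 5/32 = 0.15625.
Under the Kimura two-parameter model, d = −½ ln(1 − 2P − Q) − ¼ ln(1 − 2Q).
1 − 2P − Q = 0.40625, giving −½ ln(0.40625) = 0.450393.
1 − 2Q = 0.6875, giving −¼ ln(0.6875) = 0.093673.
d = 0.450393 + 0.093673 = 0.544066.

0.5441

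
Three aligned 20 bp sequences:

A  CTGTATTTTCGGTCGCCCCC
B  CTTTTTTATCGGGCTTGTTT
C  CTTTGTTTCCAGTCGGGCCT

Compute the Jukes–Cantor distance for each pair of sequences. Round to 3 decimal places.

A–B: 10/20 sites differ → p = 0.5, d = −0.75 ln(1 − 0.666667) = 0.823960 ≈ 0.824.
A–C: 7/20 sites differ → p = 0.35, d = −0.75 ln(1 − 0.466667) = 0.471457 ≈ 0.471.
B–C: 9/20 sites differ → p = 0.45, d = −0.75 ln(1 − 0.6) = 0.687218 ≈ 0.687.

d(A,B) = 0.824, d(A,C) = 0.471, d(B,C) = 0.687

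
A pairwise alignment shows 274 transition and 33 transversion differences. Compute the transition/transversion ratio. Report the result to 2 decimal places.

R = 274/33 = 8.303030… ≈ 8.30 (to 2 d.p.).

8.30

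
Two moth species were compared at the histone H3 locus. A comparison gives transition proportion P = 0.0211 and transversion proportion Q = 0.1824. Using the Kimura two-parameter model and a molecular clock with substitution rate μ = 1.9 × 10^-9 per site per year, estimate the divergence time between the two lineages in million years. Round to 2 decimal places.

Under the Kimura two-parameter model, d = −½ ln(1 − 2P − Q) − ¼ ln(1 − 2Q).
1 − 2P − Q = 0.7754, giving −½ ln(0.7754) = 0.127188.
1 − 2Q = 0.6352, giving −¼ ln(0.6352) = 0.113454.
d = 0.127188 + 0.113454 = 0.240642.
Under a molecular clock d = 2μt, so t = d/(2μ) = 0.240642 / (2 × 1.9 × 10^-9) = 63.33 million years.

63.33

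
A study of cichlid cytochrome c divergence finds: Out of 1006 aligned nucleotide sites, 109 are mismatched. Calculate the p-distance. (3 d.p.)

p = 109/1006 = 0.108349… ≈ 0.108 (to 3 d.p.).

0.108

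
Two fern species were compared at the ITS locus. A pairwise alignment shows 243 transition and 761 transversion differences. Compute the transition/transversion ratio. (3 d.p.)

R = 243/761 = 0.319316… ≈ 0.319 (to 3 d.p.).

0.319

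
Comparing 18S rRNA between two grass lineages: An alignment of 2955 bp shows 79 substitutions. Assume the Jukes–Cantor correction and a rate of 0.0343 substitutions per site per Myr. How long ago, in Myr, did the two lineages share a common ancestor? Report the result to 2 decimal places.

0.40

p = 79/2955 ≈ 0.026734.
d = −(3/4) ln(1 − 4p/3) = −0.75 ln(1 − 0.035645) = −0.75 ln(0.964355)
  = −0.75 × (-0.036296) = 0.027222 substitutions/site.
Under a molecular clock d = 2μt, so t = d/(2μ) = 0.027222 / (2 × 0.0343) = 0.40 Myr.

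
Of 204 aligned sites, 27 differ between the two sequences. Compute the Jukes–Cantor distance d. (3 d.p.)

p = 27/204 ≈ 0.132353.
d = −(3/4) ln(1 − 4p/3) = −0.75 ln(1 − 0.176471) = −0.75 ln(0.823529)
  = −0.75 × (-0.194157) = 0.145618 substitutions/site.

0.146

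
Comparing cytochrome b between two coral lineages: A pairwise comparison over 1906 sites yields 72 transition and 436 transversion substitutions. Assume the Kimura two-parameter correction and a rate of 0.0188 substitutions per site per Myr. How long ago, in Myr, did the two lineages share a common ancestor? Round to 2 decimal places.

P = 72/1906 ≈ 0.037775 and Q = 436/1906 ≈ 0.228751.
Under the Kimura two-parameter model, d = −½ ln(1 − 2P − Q) − ¼ ln(1 − 2Q).
1 − 2P − Q = 0.695699, giving −½ ln(0.695699) = 0.181419.
1 − 2Q = 0.542498, giving −¼ ln(0.542498) = 0.152893.
d = 0.181419 + 0.152893 = 0.334312.
Under a molecular clock d = 2μt, so t = d/(2μ) = 0.334312 / (2 × 0.0188) = 8.89 Myr.

8.89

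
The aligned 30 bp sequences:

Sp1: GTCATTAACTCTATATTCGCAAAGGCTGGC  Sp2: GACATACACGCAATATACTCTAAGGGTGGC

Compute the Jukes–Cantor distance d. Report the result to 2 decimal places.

The sequences differ at 9 of 30 sites (2, 6, 7, 10, 12, 17, 19, 21, 26), so p = 9/30 = 0.3.
d = −(3/4) ln(1 − 4p/3) = −0.75 ln(1 − 0.4) = −0.75 ln(0.6)
  = −0.75 × (-0.510826) = 0.383120 substitutions/site.

0.38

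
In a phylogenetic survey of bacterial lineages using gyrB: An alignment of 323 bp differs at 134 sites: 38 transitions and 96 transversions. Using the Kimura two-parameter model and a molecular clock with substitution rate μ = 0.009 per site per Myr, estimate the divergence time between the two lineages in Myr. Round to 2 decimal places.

33.66

P = 38/323 ≈ 0.117647 and Q = 96/323 ≈ 0.297214.
Under the Kimura two-parameter model, d = −½ ln(1 − 2P − Q) − ¼ ln(1 − 2Q).
1 − 2P − Q = 0.467492, giving −½ ln(0.467492) = 0.380187.
1 − 2Q = 0.405572, giving −¼ ln(0.405572) = 0.225614.
d = 0.380187 + 0.225614 = 0.605801.
Under a molecular clock d = 2μt, so t = d/(2μ) = 0.605801 / (2 × 0.009) = 33.66 Myr.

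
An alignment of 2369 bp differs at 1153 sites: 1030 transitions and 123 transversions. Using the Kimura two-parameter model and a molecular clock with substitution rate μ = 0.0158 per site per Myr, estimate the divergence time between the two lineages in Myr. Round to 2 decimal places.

41.13

P = 1030/2369 ≈ 0.434783 and Q = 123/2369 ≈ 0.051921.
Under the Kimura two-parameter model, d = −½ ln(1 − 2P − Q) − ¼ ln(1 − 2Q).
1 − 2P − Q = 0.078513, giving −½ ln(0.078513) = 1.272246.
1 − 2Q = 0.896158, giving −¼ ln(0.896158) = 0.027410.
d = 1.272246 + 0.027410 = 1.299656.
Under a molecular clock d = 2μt, so t = d/(2μ) = 1.299656 / (2 × 0.0158) = 41.13 Myr.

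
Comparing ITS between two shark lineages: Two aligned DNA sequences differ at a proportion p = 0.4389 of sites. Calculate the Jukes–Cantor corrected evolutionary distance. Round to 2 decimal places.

d = −(3/4) ln(1 − 4p/3) = −0.75 ln(1 − 0.5852) = −0.75 ln(0.4148)
  = −0.75 × (-0.879959) = 0.659969 substitutions/site.

0.66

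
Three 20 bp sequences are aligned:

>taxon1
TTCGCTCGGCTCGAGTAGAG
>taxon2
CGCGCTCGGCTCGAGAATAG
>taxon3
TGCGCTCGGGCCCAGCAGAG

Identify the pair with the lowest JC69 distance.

taxon1 and taxon2

taxon1–taxon2: 4/20 differ, p = 0.200, d = 0.233.
taxon1–taxon3: 5/20 differ, p = 0.250, d = 0.304.
taxon2–taxon3: 6/20 differ, p = 0.300, d = 0.383.
The smallest distance is between taxon1 and taxon2.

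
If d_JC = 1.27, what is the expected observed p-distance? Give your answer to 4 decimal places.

0.6121

p = (3/4)(1 − e^(−4d/3)) = 0.75 × (1 − e^(-1.693333)) = 0.75 × (1 − 0.183906) = 0.612071.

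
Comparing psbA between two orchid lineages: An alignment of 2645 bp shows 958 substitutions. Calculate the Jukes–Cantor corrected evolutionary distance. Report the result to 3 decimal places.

0.495

p = 958/2645 ≈ 0.362193.
d = −(3/4) ln(1 − 4p/3) = −0.75 ln(1 − 0.482924) = −0.75 ln(0.517076)
  = −0.75 × (-0.659565) = 0.494674 substitutions/site.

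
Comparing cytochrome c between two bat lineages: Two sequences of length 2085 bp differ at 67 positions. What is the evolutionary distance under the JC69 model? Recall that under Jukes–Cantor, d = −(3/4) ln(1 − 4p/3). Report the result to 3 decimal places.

p = 67/2085 ≈ 0.032134.
d = −(3/4) ln(1 − 4p/3) = −0.75 ln(1 − 0.042845) = −0.75 ln(0.957155)
  = −0.75 × (-0.043790) = 0.032843 substitutions/site.

0.033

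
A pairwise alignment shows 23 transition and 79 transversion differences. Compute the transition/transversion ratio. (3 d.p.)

R = 23/79 = 0.291139… ≈ 0.291 (to 3 d.p.).

0.291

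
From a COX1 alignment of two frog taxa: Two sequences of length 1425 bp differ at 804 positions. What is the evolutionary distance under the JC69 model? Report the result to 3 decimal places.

1.047

p = 804/1425 ≈ 0.564211.
d = −(3/4) ln(1 − 4p/3) = −0.75 ln(1 − 0.752281) = −0.75 ln(0.247719)
  = −0.75 × (-1.395460) = 1.046595 substitutions/site.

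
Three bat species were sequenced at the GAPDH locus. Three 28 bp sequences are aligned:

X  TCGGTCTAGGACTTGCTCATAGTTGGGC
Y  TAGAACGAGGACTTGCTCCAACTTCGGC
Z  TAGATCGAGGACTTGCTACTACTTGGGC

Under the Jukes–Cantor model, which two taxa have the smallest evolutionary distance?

X–Y: 8/28 differ, p = 0.286, d = 0.360.
X–Z: 6/28 differ, p = 0.214, d = 0.252.
Y–Z: 4/28 differ, p = 0.143, d = 0.158.
The smallest distance is between Y and Z.

Y and Z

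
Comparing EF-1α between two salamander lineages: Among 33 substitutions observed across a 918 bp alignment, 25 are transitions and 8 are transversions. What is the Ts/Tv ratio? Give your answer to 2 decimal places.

3.13

R = 25/8 = 3.125 ≈ 3.13 (to 2 d.p.).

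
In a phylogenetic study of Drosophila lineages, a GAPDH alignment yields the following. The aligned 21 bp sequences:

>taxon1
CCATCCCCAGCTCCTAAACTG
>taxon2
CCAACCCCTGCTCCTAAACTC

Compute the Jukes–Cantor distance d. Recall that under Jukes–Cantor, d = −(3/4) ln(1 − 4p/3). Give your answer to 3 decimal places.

0.158

The sequences differ at 3 of 21 sites (4, 9, 21), so p = 3/21 ≈ 0.142857.
d = −(3/4) ln(1 − 4p/3) = −0.75 ln(1 − 0.190476) = −0.75 ln(0.809524)
  = −0.75 × (-0.211309) = 0.158482 substitutions/site.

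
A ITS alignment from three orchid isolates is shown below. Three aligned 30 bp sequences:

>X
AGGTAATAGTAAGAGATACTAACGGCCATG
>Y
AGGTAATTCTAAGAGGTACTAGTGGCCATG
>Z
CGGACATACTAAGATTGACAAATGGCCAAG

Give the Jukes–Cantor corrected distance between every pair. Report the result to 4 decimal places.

d(X,Y) = 0.1885, d(X,Z) = 0.4408, d(Y,Z) = 0.4408

X–Y: 5/30 sites differ → p ≈ 0.166667, d = −0.75 ln(1 − 0.222223) = 0.188487 ≈ 0.1885.
X–Z: 10/30 sites differ → p ≈ 0.333333, d = −0.75 ln(1 − 0.444444) = 0.440839 ≈ 0.4408.
Y–Z: 10/30 sites differ → p ≈ 0.333333, d = −0.75 ln(1 − 0.444444) = 0.440839 ≈ 0.4408.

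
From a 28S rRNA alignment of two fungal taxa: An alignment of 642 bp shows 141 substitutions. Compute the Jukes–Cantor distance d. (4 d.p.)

p = 141/642 ≈ 0.219626.
d = −(3/4) ln(1 − 4p/3) = −0.75 ln(1 − 0.292835) = −0.75 ln(0.707165)
  = −0.75 × (-0.346491) = 0.259868 substitutions/site.

0.2599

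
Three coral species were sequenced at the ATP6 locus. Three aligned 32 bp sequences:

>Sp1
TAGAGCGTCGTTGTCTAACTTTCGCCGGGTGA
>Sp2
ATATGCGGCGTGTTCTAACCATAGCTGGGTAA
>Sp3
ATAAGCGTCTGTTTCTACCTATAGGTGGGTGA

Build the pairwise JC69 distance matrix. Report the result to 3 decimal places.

Sp1–Sp2: 12/32 sites differ → p = 0.375, d = −0.75 ln(1 − 0.5) = 0.519860 ≈ 0.520.
Sp1–Sp3: 11/32 sites differ → p = 0.34375, d = −0.75 ln(1 − 0.458333) = 0.459828 ≈ 0.460.
Sp2–Sp3: 9/32 sites differ → p = 0.28125, d = −0.75 ln(1 − 0.375) = 0.352503 ≈ 0.353.

d(Sp1,Sp2) = 0.520, d(Sp1,Sp3) = 0.460, d(Sp2,Sp3) = 0.353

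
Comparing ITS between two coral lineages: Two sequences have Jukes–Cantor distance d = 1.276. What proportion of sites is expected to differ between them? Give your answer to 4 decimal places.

p = (3/4)(1 − e^(−4d/3)) = 0.75 × (1 − e^(-1.701333)) = 0.75 × (1 − 0.182440) = 0.613170.

0.6132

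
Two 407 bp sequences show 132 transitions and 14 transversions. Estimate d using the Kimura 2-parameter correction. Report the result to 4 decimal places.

0.5923

P = 132/407 ≈ 0.324324 and Q = 14/407 ≈ 0.034398.
Under the Kimura two-parameter model, d = −½ ln(1 − 2P − Q) − ¼ ln(1 − 2Q).
1 − 2P − Q = 0.316954, giving −½ ln(0.316954) = 0.574499.
1 − 2Q = 0.931204, giving −¼ ln(0.931204) = 0.017819.
d = 0.574499 + 0.017819 = 0.592318.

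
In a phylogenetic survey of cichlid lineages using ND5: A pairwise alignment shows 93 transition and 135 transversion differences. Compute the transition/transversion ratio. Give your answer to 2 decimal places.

0.69

R = 93/135 = 0.688888… ≈ 0.69 (to 2 d.p.).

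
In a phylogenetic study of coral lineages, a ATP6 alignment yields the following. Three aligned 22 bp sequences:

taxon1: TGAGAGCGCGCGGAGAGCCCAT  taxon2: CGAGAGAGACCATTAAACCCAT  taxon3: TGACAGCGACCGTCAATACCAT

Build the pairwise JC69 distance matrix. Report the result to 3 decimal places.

taxon1–taxon2: 9/22 sites differ → p ≈ 0.409091, d = −0.75 ln(1 − 0.545455) = 0.591344 ≈ 0.591.
taxon1–taxon3: 8/22 sites differ → p ≈ 0.363636, d = −0.75 ln(1 − 0.484848) = 0.497470 ≈ 0.497.
taxon2–taxon3: 7/22 sites differ → p ≈ 0.318182, d = −0.75 ln(1 − 0.424243) = 0.414052 ≈ 0.414.

d(taxon1,taxon2) = 0.591, d(taxon1,taxon3) = 0.497, d(taxon2,taxon3) = 0.414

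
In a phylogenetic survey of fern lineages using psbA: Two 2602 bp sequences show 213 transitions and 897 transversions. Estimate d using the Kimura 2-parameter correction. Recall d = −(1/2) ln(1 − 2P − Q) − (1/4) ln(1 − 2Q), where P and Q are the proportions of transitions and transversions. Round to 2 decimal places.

0.65

P = 213/2602 ≈ 0.08186 and Q = 897/2602 ≈ 0.344735.
Under the Kimura two-parameter model, d = −½ ln(1 − 2P − Q) − ¼ ln(1 − 2Q).
1 − 2P − Q = 0.491545, giving −½ ln(0.491545) = 0.355101.
1 − 2Q = 0.31053, giving −¼ ln(0.31053) = 0.292369.
d = 0.355101 + 0.292369 = 0.647470.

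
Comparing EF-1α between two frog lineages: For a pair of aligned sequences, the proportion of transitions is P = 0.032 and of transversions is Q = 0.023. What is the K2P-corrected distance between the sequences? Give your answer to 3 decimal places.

0.057

Under the Kimura two-parameter model, d = −½ ln(1 − 2P − Q) − ¼ ln(1 − 2Q).
1 − 2P − Q = 0.913, giving −½ ln(0.913) = 0.045510.
1 − 2Q = 0.954, giving −¼ ln(0.954) = 0.011773.
d = 0.045510 + 0.011773 = 0.057283.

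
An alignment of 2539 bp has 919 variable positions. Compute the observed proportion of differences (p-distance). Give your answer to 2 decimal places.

0.36

p = 919/2539 = 0.361953… ≈ 0.36 (to 2 d.p.).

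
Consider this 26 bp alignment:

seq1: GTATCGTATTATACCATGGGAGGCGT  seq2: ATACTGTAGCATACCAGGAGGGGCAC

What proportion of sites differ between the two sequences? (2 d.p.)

0.38

The sequences differ at 10 of 26 positions (sites 1, 4, 5, 9, 10, 17, 19, 21, 25, 26).
p = 10/26 = 0.384615… ≈ 0.38 (to 2 d.p.).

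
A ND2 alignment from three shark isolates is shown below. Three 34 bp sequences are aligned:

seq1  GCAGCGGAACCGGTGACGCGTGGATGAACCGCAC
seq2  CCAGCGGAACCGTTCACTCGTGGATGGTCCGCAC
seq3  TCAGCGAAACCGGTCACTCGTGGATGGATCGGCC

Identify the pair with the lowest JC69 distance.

seq1 and seq2

seq1–seq2: 6/34 differ, p = 0.176, d = 0.201.
seq1–seq3: 8/34 differ, p = 0.235, d = 0.282.
seq2–seq3: 7/34 differ, p = 0.206, d = 0.241.
The smallest distance is between seq1 and seq2.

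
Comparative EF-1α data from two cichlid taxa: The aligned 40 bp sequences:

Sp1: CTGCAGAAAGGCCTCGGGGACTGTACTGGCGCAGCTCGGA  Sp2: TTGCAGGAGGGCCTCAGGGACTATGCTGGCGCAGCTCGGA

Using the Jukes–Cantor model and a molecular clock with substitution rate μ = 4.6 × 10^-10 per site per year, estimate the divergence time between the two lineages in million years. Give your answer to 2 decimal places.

181.91

The sequences differ at 6 of 40 sites (1, 7, 9, 16, 23, 25), so p = 6/40 = 0.15.
d = −(3/4) ln(1 − 4p/3) = −0.75 ln(1 − 0.2) = −0.75 ln(0.8)
  = −0.75 × (-0.223144) = 0.167358 substitutions/site.
Under a molecular clock d = 2μt, so t = d/(2μ) = 0.167358 / (2 × 4.6 × 10^-10) = 181.91 million years.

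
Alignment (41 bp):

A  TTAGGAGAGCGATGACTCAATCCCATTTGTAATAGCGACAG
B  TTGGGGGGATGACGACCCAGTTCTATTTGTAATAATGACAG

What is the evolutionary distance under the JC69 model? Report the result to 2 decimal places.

The sequences differ at 12 of 41 sites, so p = 12/41 ≈ 0.292683.
d = −(3/4) ln(1 − 4p/3) = −0.75 ln(1 − 0.390244) = −0.75 ln(0.609756)
  = −0.75 × (-0.494696) = 0.371022 substitutions/site.

0.37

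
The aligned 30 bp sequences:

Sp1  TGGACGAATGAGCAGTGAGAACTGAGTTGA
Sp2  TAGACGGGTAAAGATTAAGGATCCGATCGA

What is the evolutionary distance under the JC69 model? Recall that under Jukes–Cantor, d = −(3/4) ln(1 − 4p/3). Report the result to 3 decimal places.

The sequences differ at 15 of 30 sites, so p = 15/30 = 0.5.
d = −(3/4) ln(1 − 4p/3) = −0.75 ln(1 − 0.666667) = −0.75 ln(0.333333)
  = −0.75 × (-1.098613) = 0.823960 substitutions/site.

0.824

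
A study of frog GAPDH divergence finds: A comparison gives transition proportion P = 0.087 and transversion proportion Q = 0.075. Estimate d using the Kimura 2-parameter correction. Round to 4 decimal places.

Under the Kimura two-parameter model, d = −½ ln(1 − 2P − Q) − ¼ ln(1 − 2Q).
1 − 2P − Q = 0.751, giving −½ ln(0.751) = 0.143175.
1 − 2Q = 0.85, giving −¼ ln(0.85) = 0.040630.
d = 0.143175 + 0.040630 = 0.183805.

0.1838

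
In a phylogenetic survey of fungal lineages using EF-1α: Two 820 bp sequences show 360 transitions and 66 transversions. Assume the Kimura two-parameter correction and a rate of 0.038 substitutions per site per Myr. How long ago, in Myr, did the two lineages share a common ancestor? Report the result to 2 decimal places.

21.52

P = 360/820 ≈ 0.439024 and Q = 66/820 ≈ 0.080488.
Under the Kimura two-parameter model, d = −½ ln(1 − 2P − Q) − ¼ ln(1 − 2Q).
1 − 2P − Q = 0.041464, giving −½ ln(0.041464) = 1.591465.
1 − 2Q = 0.839024, giving −¼ ln(0.839024) = 0.043879.
d = 1.591465 + 0.043879 = 1.635344.
Under a molecular clock d = 2μt, so t = d/(2μ) = 1.635344 / (2 × 0.038) = 21.52 Myr.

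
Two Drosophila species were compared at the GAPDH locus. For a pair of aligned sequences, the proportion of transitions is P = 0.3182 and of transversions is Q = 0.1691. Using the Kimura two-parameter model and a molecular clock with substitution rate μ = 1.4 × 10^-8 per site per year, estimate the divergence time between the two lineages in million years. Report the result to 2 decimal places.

32.92

Under the Kimura two-parameter model, d = −½ ln(1 − 2P − Q) − ¼ ln(1 − 2Q).
1 − 2P − Q = 0.1945, giving −½ ln(0.1945) = 0.818662.
1 − 2Q = 0.6618, giving −¼ ln(0.6618) = 0.103198.
d = 0.818662 + 0.103198 = 0.921860.
Under a molecular clock d = 2μt, so t = d/(2μ) = 0.921860 / (2 × 1.4 × 10^-8) = 32.92 million years.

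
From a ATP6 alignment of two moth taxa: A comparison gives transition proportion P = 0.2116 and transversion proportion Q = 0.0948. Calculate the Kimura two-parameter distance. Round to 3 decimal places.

0.417

Under the Kimura two-parameter model, d = −½ ln(1 − 2P − Q) − ¼ ln(1 − 2Q).
1 − 2P − Q = 0.482, giving −½ ln(0.482) = 0.364906.
1 − 2Q = 0.8104, giving −¼ ln(0.8104) = 0.052557.
d = 0.364906 + 0.052557 = 0.417463.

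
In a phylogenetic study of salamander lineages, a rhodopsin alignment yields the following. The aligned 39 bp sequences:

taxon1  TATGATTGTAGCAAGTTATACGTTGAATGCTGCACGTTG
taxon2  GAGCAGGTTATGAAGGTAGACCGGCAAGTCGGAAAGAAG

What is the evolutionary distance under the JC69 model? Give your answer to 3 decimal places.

The sequences differ at 21 of 39 sites, so p = 21/39 ≈ 0.538462.
d = −(3/4) ln(1 − 4p/3) = −0.75 ln(1 − 0.717949) = −0.75 ln(0.282051)
  = −0.75 × (-1.265667) = 0.949250 substitutions/site.

0.949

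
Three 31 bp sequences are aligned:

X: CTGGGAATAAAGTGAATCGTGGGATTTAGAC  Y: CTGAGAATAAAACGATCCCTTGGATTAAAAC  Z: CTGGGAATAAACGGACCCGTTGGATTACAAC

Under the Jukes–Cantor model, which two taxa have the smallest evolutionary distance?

X–Y: 9/31 differ, p = 0.290, d = 0.367.
X–Z: 8/31 differ, p = 0.258, d = 0.316.
Y–Z: 6/31 differ, p = 0.194, d = 0.224.
The smallest distance is between Y and Z.

Y and Z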